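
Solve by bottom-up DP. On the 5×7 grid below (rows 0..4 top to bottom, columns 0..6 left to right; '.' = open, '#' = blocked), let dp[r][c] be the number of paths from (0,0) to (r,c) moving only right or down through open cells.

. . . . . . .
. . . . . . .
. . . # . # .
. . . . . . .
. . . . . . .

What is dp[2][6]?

r\c   0   1   2   3   4   5   6
  0   1   1   1   1   1   1   1
  1   1   2   3   4   5   6   7
  2   1   3   6   0   5   0   7
  3   1   4  10  10  15  15  22
  4   1   5  15  25  40  55  77

7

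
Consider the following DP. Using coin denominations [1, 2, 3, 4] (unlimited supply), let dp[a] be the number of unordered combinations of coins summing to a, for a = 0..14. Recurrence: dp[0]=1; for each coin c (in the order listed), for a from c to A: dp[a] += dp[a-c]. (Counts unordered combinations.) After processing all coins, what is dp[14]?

after  coin     0     1     2     3     4     5     6     7     8     9    10    11    12    13    14
          1     1     1     1     1     1     1     1     1     1     1     1     1     1     1     1
          2     1     1     2     2     3     3     4     4     5     5     6     6     7     7     8
          3     1     1     2     3     4     5     7     8    10    12    14    16    19    21    24
          4     1     1     2     3     5     6     9    11    15    18    23    27    34    39    47

47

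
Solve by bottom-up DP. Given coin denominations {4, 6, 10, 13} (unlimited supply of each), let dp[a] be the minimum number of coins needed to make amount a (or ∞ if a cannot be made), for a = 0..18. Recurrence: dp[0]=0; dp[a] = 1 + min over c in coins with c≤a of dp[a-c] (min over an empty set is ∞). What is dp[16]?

 a  0  1  2  3  4  5  6  7  8  9 10 11 12 13 14 15 16 17 18
dp  0  -  -  -  1  -  1  -  2  -  1  -  2  1  2  -  2  2  3
(- denotes ∞ / unreachable)

2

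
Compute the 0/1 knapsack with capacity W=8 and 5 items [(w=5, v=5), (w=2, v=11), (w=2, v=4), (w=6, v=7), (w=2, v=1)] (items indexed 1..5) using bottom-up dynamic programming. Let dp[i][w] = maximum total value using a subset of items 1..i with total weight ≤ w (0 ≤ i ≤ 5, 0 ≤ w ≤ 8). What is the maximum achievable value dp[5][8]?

i\w   0   1   2   3   4   5   6   7   8
  0   0   0   0   0   0   0   0   0   0
  1   0   0   0   0   0   5   5   5   5
  2   0   0  11  11  11  11  11  16  16
  3   0   0  11  11  15  15  15  16  16
  4   0   0  11  11  15  15  15  16  18
  5   0   0  11  11  15  15  16  16  18

18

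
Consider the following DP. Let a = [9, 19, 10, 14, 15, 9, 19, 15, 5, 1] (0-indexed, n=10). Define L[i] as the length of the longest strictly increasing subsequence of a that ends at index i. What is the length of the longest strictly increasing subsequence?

5

   i    0    1    2    3    4    5    6    7    8    9
a[i]    9   19   10   14   15    9   19   15    5    1
L[i]    1    2    2    3    4    1    5    4    1    1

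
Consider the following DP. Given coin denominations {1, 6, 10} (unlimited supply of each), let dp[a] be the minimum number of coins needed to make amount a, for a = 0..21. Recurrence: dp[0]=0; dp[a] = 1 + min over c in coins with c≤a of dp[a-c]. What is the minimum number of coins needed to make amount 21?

 a  0  1  2  3  4  5  6  7  8  9 10 11 12 13 14 15 16 17 18 19 20 21
dp  0  1  2  3  4  5  1  2  3  4  1  2  2  3  4  5  2  3  3  4  2  3

3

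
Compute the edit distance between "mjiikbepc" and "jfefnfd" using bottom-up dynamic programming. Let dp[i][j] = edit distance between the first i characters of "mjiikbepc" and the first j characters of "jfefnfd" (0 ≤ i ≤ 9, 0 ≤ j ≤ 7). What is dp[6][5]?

   ''  j  f  e  f  n  f  d
''  0  1  2  3  4  5  6  7
 m  1  1  2  3  4  5  6  7
 j  2  1  2  3  4  5  6  7
 i  3  2  2  3  4  5  6  7
 i  4  3  3  3  4  5  6  7
 k  5  4  4  4  4  5  6  7
 b  6  5  5  5  5  5  6  7
 e  7  6  6  5  6  6  6  7
 p  8  7  7  6  6  7  7  7
 c  9  8  8  7  7  7  8  8

5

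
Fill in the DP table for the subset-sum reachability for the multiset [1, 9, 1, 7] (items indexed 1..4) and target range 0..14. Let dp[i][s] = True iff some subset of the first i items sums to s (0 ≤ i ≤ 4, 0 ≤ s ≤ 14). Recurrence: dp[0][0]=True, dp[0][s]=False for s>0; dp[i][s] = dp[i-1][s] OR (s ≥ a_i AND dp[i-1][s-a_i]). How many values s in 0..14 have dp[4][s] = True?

8

i\s   0   1   2   3   4   5   6   7   8   9  10  11  12  13  14
  0   T   F   F   F   F   F   F   F   F   F   F   F   F   F   F
  1   T   T   F   F   F   F   F   F   F   F   F   F   F   F   F
  2   T   T   F   F   F   F   F   F   F   T   T   F   F   F   F
  3   T   T   T   F   F   F   F   F   F   T   T   T   F   F   F
  4   T   T   T   F   F   F   F   T   T   T   T   T   F   F   F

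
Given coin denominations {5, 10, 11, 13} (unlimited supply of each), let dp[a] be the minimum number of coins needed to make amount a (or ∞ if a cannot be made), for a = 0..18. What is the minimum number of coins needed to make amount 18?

2

 a  0  1  2  3  4  5  6  7  8  9 10 11 12 13 14 15 16 17 18
dp  0  -  -  -  -  1  -  -  -  -  1  1  -  1  -  2  2  -  2
(- denotes ∞ / unreachable)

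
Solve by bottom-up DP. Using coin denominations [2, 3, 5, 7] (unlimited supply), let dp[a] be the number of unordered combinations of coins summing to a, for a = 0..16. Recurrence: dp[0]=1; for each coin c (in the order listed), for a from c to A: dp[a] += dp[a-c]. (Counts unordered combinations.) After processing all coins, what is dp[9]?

4

after  coin     0     1     2     3     4     5     6     7     8     9    10    11    12    13    14    15    16
          2     1     0     1     0     1     0     1     0     1     0     1     0     1     0     1     0     1
          3     1     0     1     1     1     1     2     1     2     2     2     2     3     2     3     3     3
          5     1     0     1     1     1     2     2     2     3     3     4     4     5     5     6     7     7
          7     1     0     1     1     1     2     2     3     3     4     5     5     7     7     9    10    11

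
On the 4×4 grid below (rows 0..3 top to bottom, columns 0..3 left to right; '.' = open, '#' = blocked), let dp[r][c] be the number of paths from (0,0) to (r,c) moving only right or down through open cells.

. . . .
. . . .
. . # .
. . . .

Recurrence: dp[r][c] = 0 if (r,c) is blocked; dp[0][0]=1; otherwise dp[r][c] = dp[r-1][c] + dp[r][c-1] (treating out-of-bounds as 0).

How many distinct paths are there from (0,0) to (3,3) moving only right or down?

r\c   0   1   2   3
  0   1   1   1   1
  1   1   2   3   4
  2   1   3   0   4
  3   1   4   4   8

8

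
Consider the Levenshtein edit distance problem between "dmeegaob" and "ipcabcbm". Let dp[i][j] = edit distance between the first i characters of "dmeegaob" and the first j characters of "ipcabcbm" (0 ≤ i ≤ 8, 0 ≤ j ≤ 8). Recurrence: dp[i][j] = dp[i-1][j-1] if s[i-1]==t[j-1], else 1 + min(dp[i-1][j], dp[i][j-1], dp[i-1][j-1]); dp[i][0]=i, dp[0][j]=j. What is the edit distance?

   ''  i  p  c  a  b  c  b  m
''  0  1  2  3  4  5  6  7  8
 d  1  1  2  3  4  5  6  7  8
 m  2  2  2  3  4  5  6  7  7
 e  3  3  3  3  4  5  6  7  8
 e  4  4  4  4  4  5  6  7  8
 g  5  5  5  5  5  5  6  7  8
 a  6  6  6  6  5  6  6  7  8
 o  7  7  7  7  6  6  7  7  8
 b  8  8  8  8  7  6  7  7  8

8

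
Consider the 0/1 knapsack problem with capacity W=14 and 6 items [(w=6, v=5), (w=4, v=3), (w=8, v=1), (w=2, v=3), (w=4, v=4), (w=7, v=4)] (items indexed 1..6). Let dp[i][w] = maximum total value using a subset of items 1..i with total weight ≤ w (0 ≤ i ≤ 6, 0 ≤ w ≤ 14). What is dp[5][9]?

i\w   0   1   2   3   4   5   6   7   8   9  10  11  12  13  14
  0   0   0   0   0   0   0   0   0   0   0   0   0   0   0   0
  1   0   0   0   0   0   0   5   5   5   5   5   5   5   5   5
  2   0   0   0   0   3   3   5   5   5   5   8   8   8   8   8
  3   0   0   0   0   3   3   5   5   5   5   8   8   8   8   8
  4   0   0   3   3   3   3   6   6   8   8   8   8  11  11  11
  5   0   0   3   3   4   4   7   7   8   8  10  10  12  12  12
  6   0   0   3   3   4   4   7   7   8   8  10  10  12  12  12

8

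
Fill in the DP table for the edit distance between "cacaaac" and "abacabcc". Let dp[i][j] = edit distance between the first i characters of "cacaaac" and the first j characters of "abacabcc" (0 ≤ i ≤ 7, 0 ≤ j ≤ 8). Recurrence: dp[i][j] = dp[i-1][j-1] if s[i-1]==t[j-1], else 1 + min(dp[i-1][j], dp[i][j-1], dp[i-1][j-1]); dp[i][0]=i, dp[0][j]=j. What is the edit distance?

4

   ''  a  b  a  c  a  b  c  c
''  0  1  2  3  4  5  6  7  8
 c  1  1  2  3  3  4  5  6  7
 a  2  1  2  2  3  3  4  5  6
 c  3  2  2  3  2  3  4  4  5
 a  4  3  3  2  3  2  3  4  5
 a  5  4  4  3  3  3  3  4  5
 a  6  5  5  4  4  3  4  4  5
 c  7  6  6  5  4  4  4  4  4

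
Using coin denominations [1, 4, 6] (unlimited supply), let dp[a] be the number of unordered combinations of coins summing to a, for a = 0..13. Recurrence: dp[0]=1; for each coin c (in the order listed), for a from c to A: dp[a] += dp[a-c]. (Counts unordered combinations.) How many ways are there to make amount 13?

7

after  coin     0     1     2     3     4     5     6     7     8     9    10    11    12    13
          1     1     1     1     1     1     1     1     1     1     1     1     1     1     1
          4     1     1     1     1     2     2     2     2     3     3     3     3     4     4
          6     1     1     1     1     2     2     3     3     4     4     5     5     7     7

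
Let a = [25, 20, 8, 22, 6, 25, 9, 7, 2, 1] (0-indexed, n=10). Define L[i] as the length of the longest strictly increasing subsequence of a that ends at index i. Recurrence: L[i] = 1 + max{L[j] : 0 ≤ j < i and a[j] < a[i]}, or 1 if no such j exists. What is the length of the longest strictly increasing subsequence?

3

   i    0    1    2    3    4    5    6    7    8    9
a[i]   25   20    8   22    6   25    9    7    2    1
L[i]    1    1    1    2    1    3    2    2    1    1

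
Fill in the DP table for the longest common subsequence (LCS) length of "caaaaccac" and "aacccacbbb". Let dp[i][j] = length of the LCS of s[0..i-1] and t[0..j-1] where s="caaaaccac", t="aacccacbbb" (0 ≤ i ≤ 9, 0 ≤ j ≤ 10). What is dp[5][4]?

2

   ''  a  a  c  c  c  a  c  b  b  b
''  0  0  0  0  0  0  0  0  0  0  0
 c  0  0  0  1  1  1  1  1  1  1  1
 a  0  1  1  1  1  1  2  2  2  2  2
 a  0  1  2  2  2  2  2  2  2  2  2
 a  0  1  2  2  2  2  3  3  3  3  3
 a  0  1  2  2  2  2  3  3  3  3  3
 c  0  1  2  3  3  3  3  4  4  4  4
 c  0  1  2  3  4  4  4  4  4  4  4
 a  0  1  2  3  4  4  5  5  5  5  5
 c  0  1  2  3  4  5  5  6  6  6  6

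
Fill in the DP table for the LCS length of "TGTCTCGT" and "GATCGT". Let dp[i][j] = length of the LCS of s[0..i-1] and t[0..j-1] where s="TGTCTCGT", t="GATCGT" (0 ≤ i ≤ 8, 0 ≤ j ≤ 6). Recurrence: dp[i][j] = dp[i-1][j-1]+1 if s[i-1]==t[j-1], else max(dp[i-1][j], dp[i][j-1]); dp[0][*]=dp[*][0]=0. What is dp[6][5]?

   ''  G  A  T  C  G  T
''  0  0  0  0  0  0  0
 T  0  0  0  1  1  1  1
 G  0  1  1  1  1  2  2
 T  0  1  1  2  2  2  3
 C  0  1  1  2  3  3  3
 T  0  1  1  2  3  3  4
 C  0  1  1  2  3  3  4
 G  0  1  1  2  3  4  4
 T  0  1  1  2  3  4  5

3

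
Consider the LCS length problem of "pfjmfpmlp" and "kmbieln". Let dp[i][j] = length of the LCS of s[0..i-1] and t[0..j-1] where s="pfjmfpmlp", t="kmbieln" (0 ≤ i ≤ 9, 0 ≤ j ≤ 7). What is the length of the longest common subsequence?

2

   ''  k  m  b  i  e  l  n
''  0  0  0  0  0  0  0  0
 p  0  0  0  0  0  0  0  0
 f  0  0  0  0  0  0  0  0
 j  0  0  0  0  0  0  0  0
 m  0  0  1  1  1  1  1  1
 f  0  0  1  1  1  1  1  1
 p  0  0  1  1  1  1  1  1
 m  0  0  1  1  1  1  1  1
 l  0  0  1  1  1  1  2  2
 p  0  0  1  1  1  1  2  2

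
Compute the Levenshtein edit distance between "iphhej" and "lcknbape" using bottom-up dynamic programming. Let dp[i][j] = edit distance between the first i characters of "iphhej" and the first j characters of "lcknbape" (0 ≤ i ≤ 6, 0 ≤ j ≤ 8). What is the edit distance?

   ''  l  c  k  n  b  a  p  e
''  0  1  2  3  4  5  6  7  8
 i  1  1  2  3  4  5  6  7  8
 p  2  2  2  3  4  5  6  6  7
 h  3  3  3  3  4  5  6  7  7
 h  4  4  4  4  4  5  6  7  8
 e  5  5  5  5  5  5  6  7  7
 j  6  6  6  6  6  6  6  7  8

8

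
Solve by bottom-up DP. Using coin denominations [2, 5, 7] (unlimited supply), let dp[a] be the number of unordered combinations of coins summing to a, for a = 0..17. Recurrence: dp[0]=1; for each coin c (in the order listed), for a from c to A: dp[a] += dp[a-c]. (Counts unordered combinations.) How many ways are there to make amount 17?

4

after  coin     0     1     2     3     4     5     6     7     8     9    10    11    12    13    14    15    16    17
          2     1     0     1     0     1     0     1     0     1     0     1     0     1     0     1     0     1     0
          5     1     0     1     0     1     1     1     1     1     1     2     1     2     1     2     2     2     2
          7     1     0     1     0     1     1     1     2     1     2     2     2     3     2     4     3     4     4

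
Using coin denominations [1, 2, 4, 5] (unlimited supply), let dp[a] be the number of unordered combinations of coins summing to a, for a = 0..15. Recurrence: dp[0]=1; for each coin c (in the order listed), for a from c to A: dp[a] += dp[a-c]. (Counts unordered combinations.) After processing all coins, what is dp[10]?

17

after  coin     0     1     2     3     4     5     6     7     8     9    10    11    12    13    14    15
          1     1     1     1     1     1     1     1     1     1     1     1     1     1     1     1     1
          2     1     1     2     2     3     3     4     4     5     5     6     6     7     7     8     8
          4     1     1     2     2     4     4     6     6     9     9    12    12    16    16    20    20
          5     1     1     2     2     4     5     7     8    11    13    17    19    24    27    33    37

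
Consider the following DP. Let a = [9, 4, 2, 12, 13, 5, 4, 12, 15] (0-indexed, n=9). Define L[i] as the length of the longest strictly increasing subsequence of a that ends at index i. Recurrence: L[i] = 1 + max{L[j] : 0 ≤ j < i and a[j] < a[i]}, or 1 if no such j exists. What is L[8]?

   i    0    1    2    3    4    5    6    7    8
a[i]    9    4    2   12   13    5    4   12   15
L[i]    1    1    1    2    3    2    2    3    4

4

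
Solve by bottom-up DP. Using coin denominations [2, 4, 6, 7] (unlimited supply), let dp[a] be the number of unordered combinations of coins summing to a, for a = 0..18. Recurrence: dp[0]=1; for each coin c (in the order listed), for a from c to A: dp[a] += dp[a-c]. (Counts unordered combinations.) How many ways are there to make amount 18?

14

after  coin     0     1     2     3     4     5     6     7     8     9    10    11    12    13    14    15    16    17    18
          2     1     0     1     0     1     0     1     0     1     0     1     0     1     0     1     0     1     0     1
          4     1     0     1     0     2     0     2     0     3     0     3     0     4     0     4     0     5     0     5
          6     1     0     1     0     2     0     3     0     4     0     5     0     7     0     8     0    10     0    12
          7     1     0     1     0     2     0     3     1     4     1     5     2     7     3     9     4    11     5    14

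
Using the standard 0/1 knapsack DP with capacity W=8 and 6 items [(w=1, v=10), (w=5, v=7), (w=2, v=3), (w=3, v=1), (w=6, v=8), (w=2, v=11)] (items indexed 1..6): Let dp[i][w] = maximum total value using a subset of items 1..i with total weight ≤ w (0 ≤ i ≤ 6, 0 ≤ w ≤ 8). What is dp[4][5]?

i\w   0   1   2   3   4   5   6   7   8
  0   0   0   0   0   0   0   0   0   0
  1   0  10  10  10  10  10  10  10  10
  2   0  10  10  10  10  10  17  17  17
  3   0  10  10  13  13  13  17  17  20
  4   0  10  10  13  13  13  17  17  20
  5   0  10  10  13  13  13  17  18  20
  6   0  10  11  21  21  24  24  24  28

13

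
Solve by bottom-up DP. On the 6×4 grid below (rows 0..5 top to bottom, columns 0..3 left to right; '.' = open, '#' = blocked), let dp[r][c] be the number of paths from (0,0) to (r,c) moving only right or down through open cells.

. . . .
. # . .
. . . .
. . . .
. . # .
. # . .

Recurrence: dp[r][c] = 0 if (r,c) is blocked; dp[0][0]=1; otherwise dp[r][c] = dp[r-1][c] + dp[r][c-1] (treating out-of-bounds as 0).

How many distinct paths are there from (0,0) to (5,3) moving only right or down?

r\c   0   1   2   3
  0   1   1   1   1
  1   1   0   1   2
  2   1   1   2   4
  3   1   2   4   8
  4   1   3   0   8
  5   1   0   0   8

8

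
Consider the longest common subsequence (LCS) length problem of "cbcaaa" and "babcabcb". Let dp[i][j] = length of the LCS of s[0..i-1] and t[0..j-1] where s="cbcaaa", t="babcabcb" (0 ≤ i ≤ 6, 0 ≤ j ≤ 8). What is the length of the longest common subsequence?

3

   ''  b  a  b  c  a  b  c  b
''  0  0  0  0  0  0  0  0  0
 c  0  0  0  0  1  1  1  1  1
 b  0  1  1  1  1  1  2  2  2
 c  0  1  1  1  2  2  2  3  3
 a  0  1  2  2  2  3  3  3  3
 a  0  1  2  2  2  3  3  3  3
 a  0  1  2  2  2  3  3  3  3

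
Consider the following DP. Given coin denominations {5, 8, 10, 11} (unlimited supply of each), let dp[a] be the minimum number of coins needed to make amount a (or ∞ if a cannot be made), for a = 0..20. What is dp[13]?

 a  0  1  2  3  4  5  6  7  8  9 10 11 12 13 14 15 16 17 18 19 20
dp  0  -  -  -  -  1  -  -  1  -  1  1  -  2  -  2  2  -  2  2  2
(- denotes ∞ / unreachable)

2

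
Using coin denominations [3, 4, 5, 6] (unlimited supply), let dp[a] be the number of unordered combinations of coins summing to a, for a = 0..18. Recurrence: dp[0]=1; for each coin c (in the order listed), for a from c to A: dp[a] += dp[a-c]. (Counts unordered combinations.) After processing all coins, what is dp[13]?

after  coin     0     1     2     3     4     5     6     7     8     9    10    11    12    13    14    15    16    17    18
          3     1     0     0     1     0     0     1     0     0     1     0     0     1     0     0     1     0     0     1
          4     1     0     0     1     1     0     1     1     1     1     1     1     2     1     1     2     2     1     2
          5     1     0     0     1     1     1     1     1     2     2     2     2     3     3     3     4     4     4     5
          6     1     0     0     1     1     1     2     1     2     3     3     3     5     4     5     7     7     7    10

4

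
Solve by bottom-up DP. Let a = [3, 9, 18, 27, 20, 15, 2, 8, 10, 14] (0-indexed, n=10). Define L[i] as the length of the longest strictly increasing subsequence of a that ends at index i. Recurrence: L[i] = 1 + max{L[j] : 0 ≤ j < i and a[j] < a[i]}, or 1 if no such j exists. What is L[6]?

1

   i    0    1    2    3    4    5    6    7    8    9
a[i]    3    9   18   27   20   15    2    8   10   14
L[i]    1    2    3    4    4    3    1    2    3    4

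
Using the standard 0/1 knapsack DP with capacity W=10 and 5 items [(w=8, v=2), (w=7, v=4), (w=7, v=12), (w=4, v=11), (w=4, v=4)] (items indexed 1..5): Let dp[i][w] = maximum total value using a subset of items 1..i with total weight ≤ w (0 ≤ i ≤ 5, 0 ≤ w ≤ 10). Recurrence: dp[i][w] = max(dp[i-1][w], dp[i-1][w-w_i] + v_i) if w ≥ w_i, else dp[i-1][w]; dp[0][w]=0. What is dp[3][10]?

i\w   0   1   2   3   4   5   6   7   8   9  10
  0   0   0   0   0   0   0   0   0   0   0   0
  1   0   0   0   0   0   0   0   0   2   2   2
  2   0   0   0   0   0   0   0   4   4   4   4
  3   0   0   0   0   0   0   0  12  12  12  12
  4   0   0   0   0  11  11  11  12  12  12  12
  5   0   0   0   0  11  11  11  12  15  15  15

12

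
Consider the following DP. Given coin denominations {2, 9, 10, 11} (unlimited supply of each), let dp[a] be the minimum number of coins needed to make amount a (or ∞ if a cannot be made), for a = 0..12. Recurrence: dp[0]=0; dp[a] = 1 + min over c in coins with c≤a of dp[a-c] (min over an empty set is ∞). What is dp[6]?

3

 a  0  1  2  3  4  5  6  7  8  9 10 11 12
dp  0  -  1  -  2  -  3  -  4  1  1  1  2
(- denotes ∞ / unreachable)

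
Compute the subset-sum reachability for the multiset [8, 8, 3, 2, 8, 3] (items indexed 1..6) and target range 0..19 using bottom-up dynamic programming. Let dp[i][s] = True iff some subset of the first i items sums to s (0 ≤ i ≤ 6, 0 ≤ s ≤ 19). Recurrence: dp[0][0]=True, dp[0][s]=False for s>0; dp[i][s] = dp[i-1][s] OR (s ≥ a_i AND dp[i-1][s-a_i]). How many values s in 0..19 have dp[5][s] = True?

11

i\s   0   1   2   3   4   5   6   7   8   9  10  11  12  13  14  15  16  17  18  19
  0   T   F   F   F   F   F   F   F   F   F   F   F   F   F   F   F   F   F   F   F
  1   T   F   F   F   F   F   F   F   T   F   F   F   F   F   F   F   F   F   F   F
  2   T   F   F   F   F   F   F   F   T   F   F   F   F   F   F   F   T   F   F   F
  3   T   F   F   T   F   F   F   F   T   F   F   T   F   F   F   F   T   F   F   T
  4   T   F   T   T   F   T   F   F   T   F   T   T   F   T   F   F   T   F   T   T
  5   T   F   T   T   F   T   F   F   T   F   T   T   F   T   F   F   T   F   T   T
  6   T   F   T   T   F   T   T   F   T   F   T   T   F   T   T   F   T   F   T   T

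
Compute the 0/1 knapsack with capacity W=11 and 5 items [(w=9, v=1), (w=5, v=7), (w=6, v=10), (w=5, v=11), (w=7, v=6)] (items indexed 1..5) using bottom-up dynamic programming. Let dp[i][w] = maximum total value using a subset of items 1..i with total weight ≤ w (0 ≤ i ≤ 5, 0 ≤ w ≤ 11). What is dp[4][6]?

11

i\w   0   1   2   3   4   5   6   7   8   9  10  11
  0   0   0   0   0   0   0   0   0   0   0   0   0
  1   0   0   0   0   0   0   0   0   0   1   1   1
  2   0   0   0   0   0   7   7   7   7   7   7   7
  3   0   0   0   0   0   7  10  10  10  10  10  17
  4   0   0   0   0   0  11  11  11  11  11  18  21
  5   0   0   0   0   0  11  11  11  11  11  18  21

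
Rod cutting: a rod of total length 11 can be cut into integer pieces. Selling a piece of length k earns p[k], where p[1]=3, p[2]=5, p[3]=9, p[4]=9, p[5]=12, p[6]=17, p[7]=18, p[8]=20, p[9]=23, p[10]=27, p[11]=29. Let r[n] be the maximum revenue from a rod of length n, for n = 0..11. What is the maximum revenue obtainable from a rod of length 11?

   n    0    1    2    3    4    5    6    7    8    9   10   11
r[n]    0    3    6    9   12   15   18   21   24   27   30   33

33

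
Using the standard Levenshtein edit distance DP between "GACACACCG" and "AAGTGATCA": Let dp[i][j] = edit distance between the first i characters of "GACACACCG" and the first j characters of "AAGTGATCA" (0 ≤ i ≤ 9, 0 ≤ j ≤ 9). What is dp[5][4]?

4

   ''  A  A  G  T  G  A  T  C  A
''  0  1  2  3  4  5  6  7  8  9
 G  1  1  2  2  3  4  5  6  7  8
 A  2  1  1  2  3  4  4  5  6  7
 C  3  2  2  2  3  4  5  5  5  6
 A  4  3  2  3  3  4  4  5  6  5
 C  5  4  3  3  4  4  5  5  5  6
 A  6  5  4  4  4  5  4  5  6  5
 C  7  6  5  5  5  5  5  5  5  6
 C  8  7  6  6  6  6  6  6  5  6
 G  9  8  7  6  7  6  7  7  6  6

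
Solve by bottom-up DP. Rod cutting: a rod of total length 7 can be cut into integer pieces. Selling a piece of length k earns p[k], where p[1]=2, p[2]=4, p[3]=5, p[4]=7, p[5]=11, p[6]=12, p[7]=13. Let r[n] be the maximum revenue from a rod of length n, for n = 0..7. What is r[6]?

   n    0    1    2    3    4    5    6    7
r[n]    0    2    4    6    8   11   13   15

13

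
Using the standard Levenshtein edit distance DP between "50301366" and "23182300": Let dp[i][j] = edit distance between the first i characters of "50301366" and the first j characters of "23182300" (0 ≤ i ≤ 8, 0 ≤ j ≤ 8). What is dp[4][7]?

5

   ''  2  3  1  8  2  3  0  0
''  0  1  2  3  4  5  6  7  8
 5  1  1  2  3  4  5  6  7  8
 0  2  2  2  3  4  5  6  6  7
 3  3  3  2  3  4  5  5  6  7
 0  4  4  3  3  4  5  6  5  6
 1  5  5  4  3  4  5  6  6  6
 3  6  6  5  4  4  5  5  6  7
 6  7  7  6  5  5  5  6  6  7
 6  8  8  7  6  6  6  6  7  7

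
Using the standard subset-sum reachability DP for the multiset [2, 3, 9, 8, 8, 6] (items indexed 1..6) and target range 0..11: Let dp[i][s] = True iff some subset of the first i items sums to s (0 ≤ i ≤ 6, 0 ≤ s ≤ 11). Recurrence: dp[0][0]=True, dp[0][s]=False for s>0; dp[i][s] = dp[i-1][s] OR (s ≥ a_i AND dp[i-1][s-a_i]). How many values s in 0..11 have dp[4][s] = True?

i\s   0   1   2   3   4   5   6   7   8   9  10  11
  0   T   F   F   F   F   F   F   F   F   F   F   F
  1   T   F   T   F   F   F   F   F   F   F   F   F
  2   T   F   T   T   F   T   F   F   F   F   F   F
  3   T   F   T   T   F   T   F   F   F   T   F   T
  4   T   F   T   T   F   T   F   F   T   T   T   T
  5   T   F   T   T   F   T   F   F   T   T   T   T
  6   T   F   T   T   F   T   T   F   T   T   T   T

8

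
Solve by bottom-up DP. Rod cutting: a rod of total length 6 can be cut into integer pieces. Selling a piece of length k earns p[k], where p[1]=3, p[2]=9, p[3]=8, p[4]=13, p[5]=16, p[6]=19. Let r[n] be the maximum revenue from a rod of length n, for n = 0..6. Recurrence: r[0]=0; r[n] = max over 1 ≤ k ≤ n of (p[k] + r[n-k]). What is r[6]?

   n    0    1    2    3    4    5    6
r[n]    0    3    9   12   18   21   27

27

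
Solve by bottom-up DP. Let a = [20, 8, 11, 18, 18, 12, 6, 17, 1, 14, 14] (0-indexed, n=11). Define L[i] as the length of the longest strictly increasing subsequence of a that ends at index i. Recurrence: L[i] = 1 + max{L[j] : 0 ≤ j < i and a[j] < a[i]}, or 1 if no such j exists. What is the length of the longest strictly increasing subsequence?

4

   i    0    1    2    3    4    5    6    7    8    9   10
a[i]   20    8   11   18   18   12    6   17    1   14   14
L[i]    1    1    2    3    3    3    1    4    1    4    4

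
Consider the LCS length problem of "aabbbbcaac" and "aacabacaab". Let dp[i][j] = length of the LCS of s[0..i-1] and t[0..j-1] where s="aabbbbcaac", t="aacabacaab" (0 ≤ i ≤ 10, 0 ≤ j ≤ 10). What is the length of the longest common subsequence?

   ''  a  a  c  a  b  a  c  a  a  b
''  0  0  0  0  0  0  0  0  0  0  0
 a  0  1  1  1  1  1  1  1  1  1  1
 a  0  1  2  2  2  2  2  2  2  2  2
 b  0  1  2  2  2  3  3  3  3  3  3
 b  0  1  2  2  2  3  3  3  3  3  4
 b  0  1  2  2  2  3  3  3  3  3  4
 b  0  1  2  2  2  3  3  3  3  3  4
 c  0  1  2  3  3  3  3  4  4  4  4
 a  0  1  2  3  4  4  4  4  5  5  5
 a  0  1  2  3  4  4  5  5  5  6  6
 c  0  1  2  3  4  4  5  6  6  6  6

6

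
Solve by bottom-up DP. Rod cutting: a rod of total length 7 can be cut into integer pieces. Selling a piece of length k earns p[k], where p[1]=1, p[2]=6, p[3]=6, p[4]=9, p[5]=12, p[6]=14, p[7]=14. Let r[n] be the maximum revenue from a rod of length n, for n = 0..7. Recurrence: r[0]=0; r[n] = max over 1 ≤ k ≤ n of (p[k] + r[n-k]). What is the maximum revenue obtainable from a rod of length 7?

   n    0    1    2    3    4    5    6    7
r[n]    0    1    6    7   12   13   18   19

19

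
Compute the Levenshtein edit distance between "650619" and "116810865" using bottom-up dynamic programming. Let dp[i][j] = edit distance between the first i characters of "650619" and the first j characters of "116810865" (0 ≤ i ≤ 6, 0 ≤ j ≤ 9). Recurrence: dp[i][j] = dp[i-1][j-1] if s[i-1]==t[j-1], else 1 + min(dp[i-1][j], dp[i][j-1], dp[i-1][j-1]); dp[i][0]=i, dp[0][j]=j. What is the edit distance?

7

   ''  1  1  6  8  1  0  8  6  5
''  0  1  2  3  4  5  6  7  8  9
 6  1  1  2  2  3  4  5  6  7  8
 5  2  2  2  3  3  4  5  6  7  7
 0  3  3  3  3  4  4  4  5  6  7
 6  4  4  4  3  4  5  5  5  5  6
 1  5  4  4  4  4  4  5  6  6  6
 9  6  5  5  5  5  5  5  6  7  7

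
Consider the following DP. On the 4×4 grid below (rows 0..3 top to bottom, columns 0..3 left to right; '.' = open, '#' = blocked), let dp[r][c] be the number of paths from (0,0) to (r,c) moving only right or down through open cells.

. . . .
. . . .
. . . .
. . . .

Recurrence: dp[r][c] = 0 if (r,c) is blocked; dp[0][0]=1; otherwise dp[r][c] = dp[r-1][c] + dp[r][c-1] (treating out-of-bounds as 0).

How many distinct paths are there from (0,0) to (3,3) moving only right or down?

r\c   0   1   2   3
  0   1   1   1   1
  1   1   2   3   4
  2   1   3   6  10
  3   1   4  10  20

20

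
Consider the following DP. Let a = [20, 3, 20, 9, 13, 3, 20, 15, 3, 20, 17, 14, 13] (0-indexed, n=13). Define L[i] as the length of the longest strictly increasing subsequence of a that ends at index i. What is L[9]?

5

   i    0    1    2    3    4    5    6    7    8    9   10   11   12
a[i]   20    3   20    9   13    3   20   15    3   20   17   14   13
L[i]    1    1    2    2    3    1    4    4    1    5    5    4    3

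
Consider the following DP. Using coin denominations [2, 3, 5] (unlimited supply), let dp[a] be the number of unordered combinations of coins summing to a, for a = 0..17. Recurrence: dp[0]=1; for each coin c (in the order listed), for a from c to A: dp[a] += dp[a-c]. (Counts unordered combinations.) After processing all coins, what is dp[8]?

after  coin     0     1     2     3     4     5     6     7     8     9    10    11    12    13    14    15    16    17
          2     1     0     1     0     1     0     1     0     1     0     1     0     1     0     1     0     1     0
          3     1     0     1     1     1     1     2     1     2     2     2     2     3     2     3     3     3     3
          5     1     0     1     1     1     2     2     2     3     3     4     4     5     5     6     7     7     8

3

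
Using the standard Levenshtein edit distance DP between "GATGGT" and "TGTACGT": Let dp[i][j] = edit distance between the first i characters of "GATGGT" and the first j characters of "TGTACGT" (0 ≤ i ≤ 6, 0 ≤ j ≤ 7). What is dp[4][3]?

   ''  T  G  T  A  C  G  T
''  0  1  2  3  4  5  6  7
 G  1  1  1  2  3  4  5  6
 A  2  2  2  2  2  3  4  5
 T  3  2  3  2  3  3  4  4
 G  4  3  2  3  3  4  3  4
 G  5  4  3  3  4  4  4  4
 T  6  5  4  3  4  5  5  4

3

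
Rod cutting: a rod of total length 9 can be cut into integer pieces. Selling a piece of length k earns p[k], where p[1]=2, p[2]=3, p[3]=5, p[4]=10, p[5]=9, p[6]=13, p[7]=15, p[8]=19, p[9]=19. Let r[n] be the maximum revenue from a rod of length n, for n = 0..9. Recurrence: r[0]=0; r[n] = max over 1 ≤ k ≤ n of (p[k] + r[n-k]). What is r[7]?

   n    0    1    2    3    4    5    6    7    8    9
r[n]    0    2    4    6   10   12   14   16   20   22

16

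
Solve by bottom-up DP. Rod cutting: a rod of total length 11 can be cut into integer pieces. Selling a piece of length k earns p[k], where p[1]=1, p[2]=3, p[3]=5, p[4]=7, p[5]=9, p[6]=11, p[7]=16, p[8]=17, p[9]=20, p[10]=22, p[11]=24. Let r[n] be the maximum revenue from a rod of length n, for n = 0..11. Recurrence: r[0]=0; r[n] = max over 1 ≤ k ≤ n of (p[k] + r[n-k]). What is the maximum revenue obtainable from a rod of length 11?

   n    0    1    2    3    4    5    6    7    8    9   10   11
r[n]    0    1    3    5    7    9   11   16   17   20   22   24

24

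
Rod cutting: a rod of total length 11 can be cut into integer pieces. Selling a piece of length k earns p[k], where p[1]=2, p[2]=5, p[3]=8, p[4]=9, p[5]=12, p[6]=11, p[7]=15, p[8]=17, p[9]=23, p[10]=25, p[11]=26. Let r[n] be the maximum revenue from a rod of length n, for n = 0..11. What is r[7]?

   n    0    1    2    3    4    5    6    7    8    9   10   11
r[n]    0    2    5    8   10   13   16   18   21   24   26   29

18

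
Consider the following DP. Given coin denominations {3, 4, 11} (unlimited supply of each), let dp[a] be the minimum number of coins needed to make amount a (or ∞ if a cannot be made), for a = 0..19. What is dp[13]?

 a  0  1  2  3  4  5  6  7  8  9 10 11 12 13 14 15 16 17 18 19
dp  0  -  -  1  1  -  2  2  2  3  3  1  3  4  2  2  4  3  3  3
(- denotes ∞ / unreachable)

4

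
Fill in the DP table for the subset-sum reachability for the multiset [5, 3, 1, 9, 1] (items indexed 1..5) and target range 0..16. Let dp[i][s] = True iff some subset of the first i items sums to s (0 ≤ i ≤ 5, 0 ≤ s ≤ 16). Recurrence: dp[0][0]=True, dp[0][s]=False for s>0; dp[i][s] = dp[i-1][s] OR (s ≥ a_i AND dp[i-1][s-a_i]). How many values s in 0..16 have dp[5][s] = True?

i\s   0   1   2   3   4   5   6   7   8   9  10  11  12  13  14  15  16
  0   T   F   F   F   F   F   F   F   F   F   F   F   F   F   F   F   F
  1   T   F   F   F   F   T   F   F   F   F   F   F   F   F   F   F   F
  2   T   F   F   T   F   T   F   F   T   F   F   F   F   F   F   F   F
  3   T   T   F   T   T   T   T   F   T   T   F   F   F   F   F   F   F
  4   T   T   F   T   T   T   T   F   T   T   T   F   T   T   T   T   F
  5   T   T   T   T   T   T   T   T   T   T   T   T   T   T   T   T   T

17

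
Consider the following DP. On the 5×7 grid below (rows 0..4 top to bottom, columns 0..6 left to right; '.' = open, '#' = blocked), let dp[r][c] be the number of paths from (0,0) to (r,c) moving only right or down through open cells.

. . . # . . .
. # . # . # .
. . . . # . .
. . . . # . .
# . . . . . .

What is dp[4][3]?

12

r\c   0   1   2   3   4   5   6
  0   1   1   1   0   0   0   0
  1   1   0   1   0   0   0   0
  2   1   1   2   2   0   0   0
  3   1   2   4   6   0   0   0
  4   0   2   6  12  12  12  12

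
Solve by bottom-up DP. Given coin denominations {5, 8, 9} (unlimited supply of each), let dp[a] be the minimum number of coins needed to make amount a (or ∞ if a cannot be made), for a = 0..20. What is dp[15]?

 a  0  1  2  3  4  5  6  7  8  9 10 11 12 13 14 15 16 17 18 19 20
dp  0  -  -  -  -  1  -  -  1  1  2  -  -  2  2  3  2  2  2  3  4
(- denotes ∞ / unreachable)

3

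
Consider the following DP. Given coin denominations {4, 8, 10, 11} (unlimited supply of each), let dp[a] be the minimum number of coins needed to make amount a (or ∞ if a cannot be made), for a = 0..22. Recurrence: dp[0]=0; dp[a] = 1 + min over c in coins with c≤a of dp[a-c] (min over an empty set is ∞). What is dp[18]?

2

 a  0  1  2  3  4  5  6  7  8  9 10 11 12 13 14 15 16 17 18 19 20 21 22
dp  0  -  -  -  1  -  -  -  1  -  1  1  2  -  2  2  2  -  2  2  2  2  2
(- denotes ∞ / unreachable)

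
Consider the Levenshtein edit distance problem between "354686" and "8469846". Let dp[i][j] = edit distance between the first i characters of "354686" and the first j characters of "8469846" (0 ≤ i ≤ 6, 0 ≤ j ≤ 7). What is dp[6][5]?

   ''  8  4  6  9  8  4  6
''  0  1  2  3  4  5  6  7
 3  1  1  2  3  4  5  6  7
 5  2  2  2  3  4  5  6  7
 4  3  3  2  3  4  5  5  6
 6  4  4  3  2  3  4  5  5
 8  5  4  4  3  3  3  4  5
 6  6  5  5  4  4  4  4  4

4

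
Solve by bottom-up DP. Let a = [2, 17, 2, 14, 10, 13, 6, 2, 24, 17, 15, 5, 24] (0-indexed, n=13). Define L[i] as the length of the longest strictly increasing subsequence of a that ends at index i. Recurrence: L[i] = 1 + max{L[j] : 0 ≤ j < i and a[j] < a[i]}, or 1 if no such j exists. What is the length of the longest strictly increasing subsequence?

5

   i    0    1    2    3    4    5    6    7    8    9   10   11   12
a[i]    2   17    2   14   10   13    6    2   24   17   15    5   24
L[i]    1    2    1    2    2    3    2    1    4    4    4    2    5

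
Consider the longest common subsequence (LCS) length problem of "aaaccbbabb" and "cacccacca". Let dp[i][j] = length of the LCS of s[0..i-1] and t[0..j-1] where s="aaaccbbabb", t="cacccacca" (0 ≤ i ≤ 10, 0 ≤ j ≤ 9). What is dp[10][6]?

   ''  c  a  c  c  c  a  c  c  a
''  0  0  0  0  0  0  0  0  0  0
 a  0  0  1  1  1  1  1  1  1  1
 a  0  0  1  1  1  1  2  2  2  2
 a  0  0  1  1  1  1  2  2  2  3
 c  0  1  1  2  2  2  2  3  3  3
 c  0  1  1  2  3  3  3  3  4  4
 b  0  1  1  2  3  3  3  3  4  4
 b  0  1  1  2  3  3  3  3  4  4
 a  0  1  2  2  3  3  4  4  4  5
 b  0  1  2  2  3  3  4  4  4  5
 b  0  1  2  2  3  3  4  4  4  5

4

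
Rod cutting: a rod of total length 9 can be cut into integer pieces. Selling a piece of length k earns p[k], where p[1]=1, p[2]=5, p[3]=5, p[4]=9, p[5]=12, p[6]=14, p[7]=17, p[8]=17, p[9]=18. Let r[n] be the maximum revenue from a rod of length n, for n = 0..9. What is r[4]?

10

   n    0    1    2    3    4    5    6    7    8    9
r[n]    0    1    5    6   10   12   15   17   20   22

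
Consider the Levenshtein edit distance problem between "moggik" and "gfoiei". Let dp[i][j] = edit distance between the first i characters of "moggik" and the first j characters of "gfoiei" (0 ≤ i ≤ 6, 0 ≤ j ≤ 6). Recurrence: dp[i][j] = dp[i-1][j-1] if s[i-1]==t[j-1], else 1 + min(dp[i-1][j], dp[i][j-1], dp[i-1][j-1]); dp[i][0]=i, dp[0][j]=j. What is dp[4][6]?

   ''  g  f  o  i  e  i
''  0  1  2  3  4  5  6
 m  1  1  2  3  4  5  6
 o  2  2  2  2  3  4  5
 g  3  2  3  3  3  4  5
 g  4  3  3  4  4  4  5
 i  5  4  4  4  4  5  4
 k  6  5  5  5  5  5  5

5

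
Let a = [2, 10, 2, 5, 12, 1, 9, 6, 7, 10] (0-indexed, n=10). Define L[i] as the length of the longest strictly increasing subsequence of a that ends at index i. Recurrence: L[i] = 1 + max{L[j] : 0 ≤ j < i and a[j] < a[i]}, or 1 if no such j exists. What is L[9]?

5

   i    0    1    2    3    4    5    6    7    8    9
a[i]    2   10    2    5   12    1    9    6    7   10
L[i]    1    2    1    2    3    1    3    3    4    5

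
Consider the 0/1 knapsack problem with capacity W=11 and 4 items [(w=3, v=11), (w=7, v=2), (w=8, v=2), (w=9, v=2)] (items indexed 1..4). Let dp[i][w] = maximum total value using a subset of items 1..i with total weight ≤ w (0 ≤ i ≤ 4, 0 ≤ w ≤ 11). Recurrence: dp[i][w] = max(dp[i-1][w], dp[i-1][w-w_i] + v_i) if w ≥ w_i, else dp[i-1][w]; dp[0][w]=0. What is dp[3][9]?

i\w   0   1   2   3   4   5   6   7   8   9  10  11
  0   0   0   0   0   0   0   0   0   0   0   0   0
  1   0   0   0  11  11  11  11  11  11  11  11  11
  2   0   0   0  11  11  11  11  11  11  11  13  13
  3   0   0   0  11  11  11  11  11  11  11  13  13
  4   0   0   0  11  11  11  11  11  11  11  13  13

11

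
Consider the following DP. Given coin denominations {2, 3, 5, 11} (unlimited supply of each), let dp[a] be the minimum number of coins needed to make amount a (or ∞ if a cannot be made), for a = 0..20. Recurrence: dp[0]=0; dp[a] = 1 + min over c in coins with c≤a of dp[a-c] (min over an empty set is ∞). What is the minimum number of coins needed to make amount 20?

 a  0  1  2  3  4  5  6  7  8  9 10 11 12 13 14 15 16 17 18 19 20
dp  0  -  1  1  2  1  2  2  2  3  2  1  3  2  2  3  2  3  3  3  4
(- denotes ∞ / unreachable)

4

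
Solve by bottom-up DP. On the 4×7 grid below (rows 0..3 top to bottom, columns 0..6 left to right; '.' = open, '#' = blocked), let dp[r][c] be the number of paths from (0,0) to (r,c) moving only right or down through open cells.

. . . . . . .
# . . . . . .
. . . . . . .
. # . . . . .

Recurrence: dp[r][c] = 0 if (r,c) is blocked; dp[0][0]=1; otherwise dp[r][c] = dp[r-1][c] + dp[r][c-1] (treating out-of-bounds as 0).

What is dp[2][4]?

r\c   0   1   2   3   4   5   6
  0   1   1   1   1   1   1   1
  1   0   1   2   3   4   5   6
  2   0   1   3   6  10  15  21
  3   0   0   3   9  19  34  55

10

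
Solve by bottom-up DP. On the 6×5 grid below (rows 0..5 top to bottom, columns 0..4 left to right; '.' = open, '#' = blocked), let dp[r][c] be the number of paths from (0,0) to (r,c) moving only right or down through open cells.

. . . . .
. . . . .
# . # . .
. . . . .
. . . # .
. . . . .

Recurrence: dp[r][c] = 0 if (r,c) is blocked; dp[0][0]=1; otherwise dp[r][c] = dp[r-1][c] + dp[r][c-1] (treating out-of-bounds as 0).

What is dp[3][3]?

r\c   0   1   2   3   4
  0   1   1   1   1   1
  1   1   2   3   4   5
  2   0   2   0   4   9
  3   0   2   2   6  15
  4   0   2   4   0  15
  5   0   2   6   6  21

6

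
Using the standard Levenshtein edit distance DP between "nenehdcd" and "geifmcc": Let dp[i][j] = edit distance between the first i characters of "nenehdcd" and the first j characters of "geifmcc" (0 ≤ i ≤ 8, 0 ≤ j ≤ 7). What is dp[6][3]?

   ''  g  e  i  f  m  c  c
''  0  1  2  3  4  5  6  7
 n  1  1  2  3  4  5  6  7
 e  2  2  1  2  3  4  5  6
 n  3  3  2  2  3  4  5  6
 e  4  4  3  3  3  4  5  6
 h  5  5  4  4  4  4  5  6
 d  6  6  5  5  5  5  5  6
 c  7  7  6  6  6  6  5  5
 d  8  8  7  7  7  7  6  6

5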